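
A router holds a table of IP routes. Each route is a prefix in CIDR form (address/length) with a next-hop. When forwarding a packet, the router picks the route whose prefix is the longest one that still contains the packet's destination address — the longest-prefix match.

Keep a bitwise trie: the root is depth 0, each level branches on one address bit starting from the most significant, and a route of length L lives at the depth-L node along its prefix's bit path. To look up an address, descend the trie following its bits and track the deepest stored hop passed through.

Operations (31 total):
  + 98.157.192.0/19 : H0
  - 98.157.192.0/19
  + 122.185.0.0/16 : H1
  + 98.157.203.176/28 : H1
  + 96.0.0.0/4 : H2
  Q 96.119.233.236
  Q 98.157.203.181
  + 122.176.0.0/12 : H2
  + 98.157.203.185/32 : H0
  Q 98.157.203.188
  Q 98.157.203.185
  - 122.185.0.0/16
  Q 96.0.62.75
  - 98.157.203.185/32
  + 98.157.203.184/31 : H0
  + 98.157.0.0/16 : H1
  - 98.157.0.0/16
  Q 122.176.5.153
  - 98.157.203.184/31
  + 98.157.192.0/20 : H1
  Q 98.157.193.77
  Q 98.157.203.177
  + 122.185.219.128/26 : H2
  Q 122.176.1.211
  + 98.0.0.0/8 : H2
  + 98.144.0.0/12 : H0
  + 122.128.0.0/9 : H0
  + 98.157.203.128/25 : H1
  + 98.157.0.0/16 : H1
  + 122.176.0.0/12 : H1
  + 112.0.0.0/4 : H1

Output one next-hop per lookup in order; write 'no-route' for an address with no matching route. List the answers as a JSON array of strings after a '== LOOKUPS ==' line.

Process each operation:
  add 98.157.192.0/19 -> H0 at depth 19
  - 98.157.192.0/19 clear@19
  add 122.185.0.0/16 -> H1 at depth 16
  add 98.157.203.176/28 -> H1 at depth 28
  add 96.0.0.0/4 -> H2 at depth 4
  Q 96.119.233.236: descend 011000 ; hops seen [H2] ; pick H2
  Q 98.157.203.181: descend 0110001010011101110010111011 ; hops seen [H2,H1] ; pick H1
  add 122.176.0.0/12 -> H2 at depth 12
  add 98.157.203.185/32 -> H0 at depth 32
  Q 98.157.203.188: descend 01100010100111011100101110111 ; hops seen [H2,H1] ; pick H1
  Q 98.157.203.185: descend 01100010100111011100101110111001 ; hops seen [H2,H1,H0] ; pick H0
  - 122.185.0.0/16 clear@16
  Q 96.0.62.75: descend 011000 ; hops seen [H2] ; pick H2
  - 98.157.203.185/32 clear@32
  add 98.157.203.184/31 -> H0 at depth 31
  add 98.157.0.0/16 -> H1 at depth 16
  - 98.157.0.0/16 clear@16
  Q 122.176.5.153: descend 011110101011 ; hops seen [H2] ; pick H2
  - 98.157.203.184/31 clear@31
  add 98.157.192.0/20 -> H1 at depth 20
  Q 98.157.193.77: descend 01100010100111011100 ; hops seen [H2,H1] ; pick H1
  Q 98.157.203.177: descend 0110001010011101110010111011 ; hops seen [H2,H1,H1] ; pick H1
  add 122.185.219.128/26 -> H2 at depth 26
  Q 122.176.1.211: descend 011110101011 ; hops seen [H2] ; pick H2
  add 98.0.0.0/8 -> H2 at depth 8
  add 98.144.0.0/12 -> H0 at depth 12
  add 122.128.0.0/9 -> H0 at depth 9
  add 98.157.203.128/25 -> H1 at depth 25
  add 98.157.0.0/16 -> H1 at depth 16
  add 122.176.0.0/12 -> H1 at depth 12
  add 112.0.0.0/4 -> H1 at depth 4

== LOOKUPS ==
["H2","H1","H1","H0","H2","H2","H1","H1","H2"]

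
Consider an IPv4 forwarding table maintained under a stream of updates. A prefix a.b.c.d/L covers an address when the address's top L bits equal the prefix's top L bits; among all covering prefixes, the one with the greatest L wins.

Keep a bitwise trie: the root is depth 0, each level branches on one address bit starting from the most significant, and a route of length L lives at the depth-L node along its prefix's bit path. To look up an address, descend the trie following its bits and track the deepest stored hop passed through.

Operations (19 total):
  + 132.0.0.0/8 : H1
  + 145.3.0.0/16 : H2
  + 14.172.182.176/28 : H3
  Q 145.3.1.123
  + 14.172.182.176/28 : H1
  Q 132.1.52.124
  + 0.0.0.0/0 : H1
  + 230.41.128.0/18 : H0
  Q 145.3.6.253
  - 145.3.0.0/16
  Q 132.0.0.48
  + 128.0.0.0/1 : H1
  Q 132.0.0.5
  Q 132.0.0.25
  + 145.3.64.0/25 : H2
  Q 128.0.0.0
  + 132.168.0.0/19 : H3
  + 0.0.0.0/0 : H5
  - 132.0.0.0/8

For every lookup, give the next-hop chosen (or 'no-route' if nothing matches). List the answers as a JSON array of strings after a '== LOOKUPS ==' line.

Apply in order:
  add 132.0.0.0/8 -> H1 at depth 8
  add 145.3.0.0/16 -> H2 at depth 16
  add 14.172.182.176/28 -> H3 at depth 28
  ? 145.3.1.123  path d0:-→d1:-→d2:-→d3:-→d4:-→d5:-→d6:-→d7:-→d8:-→d9:-→d10:-→d11:-→d12:-→d13:-→d14:-→d15:-→d16:H2  best=H2
  add 14.172.182.176/28 -> H1 at depth 28
  ? 132.1.52.124  path d0:-→d1:-→d2:-→d3:-→d4:-→d5:-→d6:-→d7:-→d8:H1  best=H1
  add 0.0.0.0/0 -> H1 at depth 0
  add 230.41.128.0/18 -> H0 at depth 18
  ? 145.3.6.253  path d0:H1→d1:-→d2:-→d3:-→d4:-→d5:-→d6:-→d7:-→d8:-→d9:-→d10:-→d11:-→d12:-→d13:-→d14:-→d15:-→d16:H2  best=H2
  - 145.3.0.0/16 clear@16
  ? 132.0.0.48  path d0:H1→d1:-→d2:-→d3:-→d4:-→d5:-→d6:-→d7:-→d8:H1  best=H1
  add 128.0.0.0/1 -> H1 at depth 1
  ? 132.0.0.5  path d0:H1→d1:H1→d2:-→d3:-→d4:-→d5:-→d6:-→d7:-→d8:H1  best=H1
  ? 132.0.0.25  path d0:H1→d1:H1→d2:-→d3:-→d4:-→d5:-→d6:-→d7:-→d8:H1  best=H1
  add 145.3.64.0/25 -> H2 at depth 25
  ? 128.0.0.0  path d0:H1→d1:H1→d2:-→d3:-→d4:-→d5:-  best=H1
  add 132.168.0.0/19 -> H3 at depth 19
  add 0.0.0.0/0 -> H5 at depth 0
  - 132.0.0.0/8 clear@8

== LOOKUPS ==
["H2","H1","H2","H1","H1","H1","H1"]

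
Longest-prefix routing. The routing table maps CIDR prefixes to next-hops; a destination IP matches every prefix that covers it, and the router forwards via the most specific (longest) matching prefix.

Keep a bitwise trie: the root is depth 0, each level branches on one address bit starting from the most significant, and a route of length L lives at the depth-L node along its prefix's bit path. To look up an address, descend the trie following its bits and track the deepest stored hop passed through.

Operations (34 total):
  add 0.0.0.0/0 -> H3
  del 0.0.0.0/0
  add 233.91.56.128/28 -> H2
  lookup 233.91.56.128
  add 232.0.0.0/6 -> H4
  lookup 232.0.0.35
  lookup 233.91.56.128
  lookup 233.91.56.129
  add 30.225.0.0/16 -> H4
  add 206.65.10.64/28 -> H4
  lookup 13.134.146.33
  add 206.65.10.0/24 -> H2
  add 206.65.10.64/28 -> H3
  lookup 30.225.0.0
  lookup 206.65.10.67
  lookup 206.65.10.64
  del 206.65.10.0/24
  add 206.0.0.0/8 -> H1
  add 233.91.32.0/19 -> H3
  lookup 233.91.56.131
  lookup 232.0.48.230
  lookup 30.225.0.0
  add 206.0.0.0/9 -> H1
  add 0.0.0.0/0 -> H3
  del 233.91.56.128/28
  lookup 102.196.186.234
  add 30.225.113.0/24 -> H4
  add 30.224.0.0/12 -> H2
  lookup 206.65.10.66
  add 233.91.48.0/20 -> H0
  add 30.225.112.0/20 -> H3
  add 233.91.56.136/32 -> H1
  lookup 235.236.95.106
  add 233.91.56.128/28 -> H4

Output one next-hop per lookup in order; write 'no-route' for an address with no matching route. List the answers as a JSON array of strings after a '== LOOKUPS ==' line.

Trace:
  + 0.0.0.0/0 (H3) depth=0
  del 0.0.0.0/0 (clear depth 0)
  + 233.91.56.128/28 (H2) depth=28
  Q 233.91.56.128: descend 1110100101011011001110001000 ; hops seen [H2] ; pick H2
  + 232.0.0.0/6 (H4) depth=6
  Q 232.0.0.35: descend 1110100 ; hops seen [H4] ; pick H4
  Q 233.91.56.128: descend 1110100101011011001110001000 ; hops seen [H4,H2] ; pick H2
  Q 233.91.56.129: descend 1110100101011011001110001000 ; hops seen [H4,H2] ; pick H2
  + 30.225.0.0/16 (H4) depth=16
  + 206.65.10.64/28 (H4) depth=28
  Q 13.134.146.33: descend 000 ; hops seen [∅] ; pick no-route
  + 206.65.10.0/24 (H2) depth=24
  + 206.65.10.64/28 (H3) depth=28
  Q 30.225.0.0: descend 0001111011100001 ; hops seen [H4] ; pick H4
  Q 206.65.10.67: descend 1100111001000001000010100100 ; hops seen [H2,H3] ; pick H3
  Q 206.65.10.64: descend 1100111001000001000010100100 ; hops seen [H2,H3] ; pick H3
  del 206.65.10.0/24 (clear depth 24)
  + 206.0.0.0/8 (H1) depth=8
  + 233.91.32.0/19 (H3) depth=19
  Q 233.91.56.131: descend 1110100101011011001110001000 ; hops seen [H4,H3,H2] ; pick H2
  Q 232.0.48.230: descend 1110100 ; hops seen [H4] ; pick H4
  Q 30.225.0.0: descend 0001111011100001 ; hops seen [H4] ; pick H4
  + 206.0.0.0/9 (H1) depth=9
  + 0.0.0.0/0 (H3) depth=0
  del 233.91.56.128/28 (clear depth 28)
  Q 102.196.186.234: descend 0 ; hops seen [H3] ; pick H3
  + 30.225.113.0/24 (H4) depth=24
  + 30.224.0.0/12 (H2) depth=12
  Q 206.65.10.66: descend 1100111001000001000010100100 ; hops seen [H3,H1,H1,H3] ; pick H3
  + 233.91.48.0/20 (H0) depth=20
  + 30.225.112.0/20 (H3) depth=20
  + 233.91.56.136/32 (H1) depth=32
  Q 235.236.95.106: descend 111010 ; hops seen [H3,H4] ; pick H4
  + 233.91.56.128/28 (H4) depth=28

== LOOKUPS ==
["H2","H4","H2","H2","no-route","H4","H3","H3","H2","H4","H4","H3","H3","H4"]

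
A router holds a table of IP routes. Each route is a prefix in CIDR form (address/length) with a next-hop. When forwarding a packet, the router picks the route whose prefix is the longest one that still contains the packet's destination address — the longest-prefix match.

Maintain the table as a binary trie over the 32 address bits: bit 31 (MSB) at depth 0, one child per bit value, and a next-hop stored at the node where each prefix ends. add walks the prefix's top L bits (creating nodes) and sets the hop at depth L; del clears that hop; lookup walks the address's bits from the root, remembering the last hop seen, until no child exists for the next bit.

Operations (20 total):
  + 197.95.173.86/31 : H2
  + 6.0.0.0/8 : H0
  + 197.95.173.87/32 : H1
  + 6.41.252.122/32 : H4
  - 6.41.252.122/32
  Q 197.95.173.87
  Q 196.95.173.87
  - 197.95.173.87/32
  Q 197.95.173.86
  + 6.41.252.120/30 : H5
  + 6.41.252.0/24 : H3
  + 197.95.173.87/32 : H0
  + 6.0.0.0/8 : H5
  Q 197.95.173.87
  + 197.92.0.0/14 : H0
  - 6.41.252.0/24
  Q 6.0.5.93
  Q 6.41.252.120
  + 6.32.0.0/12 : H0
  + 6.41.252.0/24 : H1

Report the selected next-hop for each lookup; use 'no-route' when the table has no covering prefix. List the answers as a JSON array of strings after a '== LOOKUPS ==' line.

Apply in order:
  + 197.95.173.86/31 (H2) depth=31
  + 6.0.0.0/8 (H0) depth=8
  + 197.95.173.87/32 (H1) depth=32
  + 6.41.252.122/32 (H4) depth=32
  del 6.41.252.122/32 (clear depth 32)
  ? 197.95.173.87  path d0:-→d1:-→d2:-→d3:-→d4:-→d5:-→d6:-→d7:-→d8:-→d9:-→d10:-→d11:-→d12:-→d13:-→d14:-→d15:-→d16:-→d17:-→d18:-→d19:-→d20:-→d21:-→d22:-→d23:-→d24:-→d25:-→d26:-→d27:-→d28:-→d29:-→d30:-→d31:H2→d32:H1  best=H1
  ? 196.95.173.87  path d0:-→d1:-→d2:-→d3:-→d4:-→d5:-→d6:-→d7:-  best=no-route
  del 197.95.173.87/32 (clear depth 32)
  ? 197.95.173.86  path d0:-→d1:-→d2:-→d3:-→d4:-→d5:-→d6:-→d7:-→d8:-→d9:-→d10:-→d11:-→d12:-→d13:-→d14:-→d15:-→d16:-→d17:-→d18:-→d19:-→d20:-→d21:-→d22:-→d23:-→d24:-→d25:-→d26:-→d27:-→d28:-→d29:-→d30:-→d31:H2  best=H2
  + 6.41.252.120/30 (H5) depth=30
  + 6.41.252.0/24 (H3) depth=24
  + 197.95.173.87/32 (H0) depth=32
  + 6.0.0.0/8 (H5) depth=8
  ? 197.95.173.87  path d0:-→d1:-→d2:-→d3:-→d4:-→d5:-→d6:-→d7:-→d8:-→d9:-→d10:-→d11:-→d12:-→d13:-→d14:-→d15:-→d16:-→d17:-→d18:-→d19:-→d20:-→d21:-→d22:-→d23:-→d24:-→d25:-→d26:-→d27:-→d28:-→d29:-→d30:-→d31:H2→d32:H0  best=H0
  + 197.92.0.0/14 (H0) depth=14
  del 6.41.252.0/24 (clear depth 24)
  ? 6.0.5.93  path d0:-→d1:-→d2:-→d3:-→d4:-→d5:-→d6:-→d7:-→d8:H5→d9:-→d10:-  best=H5
  ? 6.41.252.120  path d0:-→d1:-→d2:-→d3:-→d4:-→d5:-→d6:-→d7:-→d8:H5→d9:-→d10:-→d11:-→d12:-→d13:-→d14:-→d15:-→d16:-→d17:-→d18:-→d19:-→d20:-→d21:-→d22:-→d23:-→d24:-→d25:-→d26:-→d27:-→d28:-→d29:-→d30:H5  best=H5
  + 6.32.0.0/12 (H0) depth=12
  + 6.41.252.0/24 (H1) depth=24

== LOOKUPS ==
["H1","no-route","H2","H0","H5","H5"]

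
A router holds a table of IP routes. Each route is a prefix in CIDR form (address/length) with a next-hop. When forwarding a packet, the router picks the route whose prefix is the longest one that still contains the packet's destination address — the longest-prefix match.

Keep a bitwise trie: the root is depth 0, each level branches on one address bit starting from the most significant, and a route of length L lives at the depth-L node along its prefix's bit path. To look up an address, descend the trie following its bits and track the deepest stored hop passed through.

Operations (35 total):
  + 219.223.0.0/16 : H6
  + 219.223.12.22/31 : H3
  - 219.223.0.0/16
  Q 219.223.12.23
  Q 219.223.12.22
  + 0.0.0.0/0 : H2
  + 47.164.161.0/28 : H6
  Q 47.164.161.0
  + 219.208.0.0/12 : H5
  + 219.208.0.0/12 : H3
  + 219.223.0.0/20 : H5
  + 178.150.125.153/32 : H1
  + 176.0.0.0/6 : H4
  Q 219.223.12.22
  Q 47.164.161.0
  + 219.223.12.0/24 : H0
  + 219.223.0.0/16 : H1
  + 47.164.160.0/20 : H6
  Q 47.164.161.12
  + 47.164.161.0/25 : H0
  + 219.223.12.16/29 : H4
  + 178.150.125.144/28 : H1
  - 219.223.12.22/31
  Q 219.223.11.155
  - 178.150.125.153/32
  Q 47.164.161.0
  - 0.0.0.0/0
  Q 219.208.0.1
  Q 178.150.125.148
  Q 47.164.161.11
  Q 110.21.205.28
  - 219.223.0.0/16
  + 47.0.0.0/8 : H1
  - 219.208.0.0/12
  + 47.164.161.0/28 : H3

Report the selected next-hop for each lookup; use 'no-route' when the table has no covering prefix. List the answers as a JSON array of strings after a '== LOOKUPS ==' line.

Process each operation:
  + 219.223.0.0/16 (H6) depth=16
  + 219.223.12.22/31 (H3) depth=31
  - 219.223.0.0/16 clear@16
  lookup 219.223.12.23: bits 1101101111011111000011000001011 walk d0:-→d1:-→d2:-→d3:-→d4:-→d5:-→d6:-→d7:-→d8:-→d9:-→d10:-→d11:-→d12:-→d13:-→d14:-→d15:-→d16:-→d17:-→d18:-→d19:-→d20:-→d21:-→d22:-→d23:-→d24:-→d25:-→d26:-→d27:-→d28:-→d29:-→d30:-→d31:H3 -> H3
  lookup 219.223.12.22: bits 1101101111011111000011000001011 walk d0:-→d1:-→d2:-→d3:-→d4:-→d5:-→d6:-→d7:-→d8:-→d9:-→d10:-→d11:-→d12:-→d13:-→d14:-→d15:-→d16:-→d17:-→d18:-→d19:-→d20:-→d21:-→d22:-→d23:-→d24:-→d25:-→d26:-→d27:-→d28:-→d29:-→d30:-→d31:H3 -> H3
  + 0.0.0.0/0 (H2) depth=0
  + 47.164.161.0/28 (H6) depth=28
  lookup 47.164.161.0: bits 0010111110100100101000010000 walk d0:H2→d1:-→d2:-→d3:-→d4:-→d5:-→d6:-→d7:-→d8:-→d9:-→d10:-→d11:-→d12:-→d13:-→d14:-→d15:-→d16:-→d17:-→d18:-→d19:-→d20:-→d21:-→d22:-→d23:-→d24:-→d25:-→d26:-→d27:-→d28:H6 -> H6
  + 219.208.0.0/12 (H5) depth=12
  + 219.208.0.0/12 (H3) depth=12
  + 219.223.0.0/20 (H5) depth=20
  + 178.150.125.153/32 (H1) depth=32
  + 176.0.0.0/6 (H4) depth=6
  lookup 219.223.12.22: bits 1101101111011111000011000001011 walk d0:H2→d1:-→d2:-→d3:-→d4:-→d5:-→d6:-→d7:-→d8:-→d9:-→d10:-→d11:-→d12:H3→d13:-→d14:-→d15:-→d16:-→d17:-→d18:-→d19:-→d20:H5→d21:-→d22:-→d23:-→d24:-→d25:-→d26:-→d27:-→d28:-→d29:-→d30:-→d31:H3 -> H3
  lookup 47.164.161.0: bits 0010111110100100101000010000 walk d0:H2→d1:-→d2:-→d3:-→d4:-→d5:-→d6:-→d7:-→d8:-→d9:-→d10:-→d11:-→d12:-→d13:-→d14:-→d15:-→d16:-→d17:-→d18:-→d19:-→d20:-→d21:-→d22:-→d23:-→d24:-→d25:-→d26:-→d27:-→d28:H6 -> H6
  + 219.223.12.0/24 (H0) depth=24
  + 219.223.0.0/16 (H1) depth=16
  + 47.164.160.0/20 (H6) depth=20
  lookup 47.164.161.12: bits 0010111110100100101000010000 walk d0:H2→d1:-→d2:-→d3:-→d4:-→d5:-→d6:-→d7:-→d8:-→d9:-→d10:-→d11:-→d12:-→d13:-→d14:-→d15:-→d16:-→d17:-→d18:-→d19:-→d20:H6→d21:-→d22:-→d23:-→d24:-→d25:-→d26:-→d27:-→d28:H6 -> H6
  + 47.164.161.0/25 (H0) depth=25
  + 219.223.12.16/29 (H4) depth=29
  + 178.150.125.144/28 (H1) depth=28
  - 219.223.12.22/31 clear@31
  lookup 219.223.11.155: bits 110110111101111100001 walk d0:H2→d1:-→d2:-→d3:-→d4:-→d5:-→d6:-→d7:-→d8:-→d9:-→d10:-→d11:-→d12:H3→d13:-→d14:-→d15:-→d16:H1→d17:-→d18:-→d19:-→d20:H5→d21:- -> H5
  - 178.150.125.153/32 clear@32
  lookup 47.164.161.0: bits 0010111110100100101000010000 walk d0:H2→d1:-→d2:-→d3:-→d4:-→d5:-→d6:-→d7:-→d8:-→d9:-→d10:-→d11:-→d12:-→d13:-→d14:-→d15:-→d16:-→d17:-→d18:-→d19:-→d20:H6→d21:-→d22:-→d23:-→d24:-→d25:H0→d26:-→d27:-→d28:H6 -> H6
  - 0.0.0.0/0 clear@0
  lookup 219.208.0.1: bits 110110111101 walk d0:-→d1:-→d2:-→d3:-→d4:-→d5:-→d6:-→d7:-→d8:-→d9:-→d10:-→d11:-→d12:H3 -> H3
  lookup 178.150.125.148: bits 1011001010010110011111011001 walk d0:-→d1:-→d2:-→d3:-→d4:-→d5:-→d6:H4→d7:-→d8:-→d9:-→d10:-→d11:-→d12:-→d13:-→d14:-→d15:-→d16:-→d17:-→d18:-→d19:-→d20:-→d21:-→d22:-→d23:-→d24:-→d25:-→d26:-→d27:-→d28:H1 -> H1
  lookup 47.164.161.11: bits 0010111110100100101000010000 walk d0:-→d1:-→d2:-→d3:-→d4:-→d5:-→d6:-→d7:-→d8:-→d9:-→d10:-→d11:-→d12:-→d13:-→d14:-→d15:-→d16:-→d17:-→d18:-→d19:-→d20:H6→d21:-→d22:-→d23:-→d24:-→d25:H0→d26:-→d27:-→d28:H6 -> H6
  lookup 110.21.205.28: bits 0 walk d0:-→d1:- -> no-route
  - 219.223.0.0/16 clear@16
  + 47.0.0.0/8 (H1) depth=8
  - 219.208.0.0/12 clear@12
  + 47.164.161.0/28 (H3) depth=28

== LOOKUPS ==
["H3","H3","H6","H3","H6","H6","H5","H6","H3","H1","H6","no-route"]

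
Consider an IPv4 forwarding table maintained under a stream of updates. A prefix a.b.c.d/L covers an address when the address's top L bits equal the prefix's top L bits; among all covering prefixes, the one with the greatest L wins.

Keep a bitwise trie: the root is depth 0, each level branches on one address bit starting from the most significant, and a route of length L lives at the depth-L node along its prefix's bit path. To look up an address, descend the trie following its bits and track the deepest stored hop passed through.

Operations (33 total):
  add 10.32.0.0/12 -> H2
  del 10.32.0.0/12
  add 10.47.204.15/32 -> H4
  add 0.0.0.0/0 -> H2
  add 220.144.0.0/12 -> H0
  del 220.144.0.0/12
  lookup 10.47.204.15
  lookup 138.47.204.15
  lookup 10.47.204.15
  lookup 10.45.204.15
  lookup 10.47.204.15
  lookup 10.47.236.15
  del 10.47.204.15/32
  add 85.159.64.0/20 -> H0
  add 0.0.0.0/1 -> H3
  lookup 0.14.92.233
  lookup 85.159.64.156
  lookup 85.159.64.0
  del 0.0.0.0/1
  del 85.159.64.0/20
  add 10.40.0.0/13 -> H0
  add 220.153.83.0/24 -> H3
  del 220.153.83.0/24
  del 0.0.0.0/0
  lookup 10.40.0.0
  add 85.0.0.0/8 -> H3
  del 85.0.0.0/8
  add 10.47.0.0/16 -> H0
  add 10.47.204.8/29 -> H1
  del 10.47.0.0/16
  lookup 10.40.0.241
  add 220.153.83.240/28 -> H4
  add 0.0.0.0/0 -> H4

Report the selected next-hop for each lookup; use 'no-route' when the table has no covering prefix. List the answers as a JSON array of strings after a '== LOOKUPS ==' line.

Trace:
  add 10.32.0.0/12 -> H2 at depth 12
  del 10.32.0.0/12 (clear depth 12)
  add 10.47.204.15/32 -> H4 at depth 32
  add 0.0.0.0/0 -> H2 at depth 0
  add 220.144.0.0/12 -> H0 at depth 12
  del 220.144.0.0/12 (clear depth 12)
  lookup 10.47.204.15: bits 00001010001011111100110000001111 walk d0:H2→d1:-→d2:-→d3:-→d4:-→d5:-→d6:-→d7:-→d8:-→d9:-→d10:-→d11:-→d12:-→d13:-→d14:-→d15:-→d16:-→d17:-→d18:-→d19:-→d20:-→d21:-→d22:-→d23:-→d24:-→d25:-→d26:-→d27:-→d28:-→d29:-→d30:-→d31:-→d32:H4 -> H4
  lookup 138.47.204.15: bits 1 walk d0:H2→d1:- -> H2
  lookup 10.47.204.15: bits 00001010001011111100110000001111 walk d0:H2→d1:-→d2:-→d3:-→d4:-→d5:-→d6:-→d7:-→d8:-→d9:-→d10:-→d11:-→d12:-→d13:-→d14:-→d15:-→d16:-→d17:-→d18:-→d19:-→d20:-→d21:-→d22:-→d23:-→d24:-→d25:-→d26:-→d27:-→d28:-→d29:-→d30:-→d31:-→d32:H4 -> H4
  lookup 10.45.204.15: bits 00001010001011 walk d0:H2→d1:-→d2:-→d3:-→d4:-→d5:-→d6:-→d7:-→d8:-→d9:-→d10:-→d11:-→d12:-→d13:-→d14:- -> H2
  lookup 10.47.204.15: bits 00001010001011111100110000001111 walk d0:H2→d1:-→d2:-→d3:-→d4:-→d5:-→d6:-→d7:-→d8:-→d9:-→d10:-→d11:-→d12:-→d13:-→d14:-→d15:-→d16:-→d17:-→d18:-→d19:-→d20:-→d21:-→d22:-→d23:-→d24:-→d25:-→d26:-→d27:-→d28:-→d29:-→d30:-→d31:-→d32:H4 -> H4
  lookup 10.47.236.15: bits 000010100010111111 walk d0:H2→d1:-→d2:-→d3:-→d4:-→d5:-→d6:-→d7:-→d8:-→d9:-→d10:-→d11:-→d12:-→d13:-→d14:-→d15:-→d16:-→d17:-→d18:- -> H2
  del 10.47.204.15/32 (clear depth 32)
  add 85.159.64.0/20 -> H0 at depth 20
  add 0.0.0.0/1 -> H3 at depth 1
  lookup 0.14.92.233: bits 0000 walk d0:H2→d1:H3→d2:-→d3:-→d4:- -> H3
  lookup 85.159.64.156: bits 01010101100111110100 walk d0:H2→d1:H3→d2:-→d3:-→d4:-→d5:-→d6:-→d7:-→d8:-→d9:-→d10:-→d11:-→d12:-→d13:-→d14:-→d15:-→d16:-→d17:-→d18:-→d19:-→d20:H0 -> H0
  lookup 85.159.64.0: bits 01010101100111110100 walk d0:H2→d1:H3→d2:-→d3:-→d4:-→d5:-→d6:-→d7:-→d8:-→d9:-→d10:-→d11:-→d12:-→d13:-→d14:-→d15:-→d16:-→d17:-→d18:-→d19:-→d20:H0 -> H0
  del 0.0.0.0/1 (clear depth 1)
  del 85.159.64.0/20 (clear depth 20)
  add 10.40.0.0/13 -> H0 at depth 13
  add 220.153.83.0/24 -> H3 at depth 24
  del 220.153.83.0/24 (clear depth 24)
  del 0.0.0.0/0 (clear depth 0)
  lookup 10.40.0.0: bits 0000101000101 walk d0:-→d1:-→d2:-→d3:-→d4:-→d5:-→d6:-→d7:-→d8:-→d9:-→d10:-→d11:-→d12:-→d13:H0 -> H0
  add 85.0.0.0/8 -> H3 at depth 8
  del 85.0.0.0/8 (clear depth 8)
  add 10.47.0.0/16 -> H0 at depth 16
  add 10.47.204.8/29 -> H1 at depth 29
  del 10.47.0.0/16 (clear depth 16)
  lookup 10.40.0.241: bits 0000101000101 walk d0:-→d1:-→d2:-→d3:-→d4:-→d5:-→d6:-→d7:-→d8:-→d9:-→d10:-→d11:-→d12:-→d13:H0 -> H0
  add 220.153.83.240/28 -> H4 at depth 28
  add 0.0.0.0/0 -> H4 at depth 0

== LOOKUPS ==
["H4","H2","H4","H2","H4","H2","H3","H0","H0","H0","H0"]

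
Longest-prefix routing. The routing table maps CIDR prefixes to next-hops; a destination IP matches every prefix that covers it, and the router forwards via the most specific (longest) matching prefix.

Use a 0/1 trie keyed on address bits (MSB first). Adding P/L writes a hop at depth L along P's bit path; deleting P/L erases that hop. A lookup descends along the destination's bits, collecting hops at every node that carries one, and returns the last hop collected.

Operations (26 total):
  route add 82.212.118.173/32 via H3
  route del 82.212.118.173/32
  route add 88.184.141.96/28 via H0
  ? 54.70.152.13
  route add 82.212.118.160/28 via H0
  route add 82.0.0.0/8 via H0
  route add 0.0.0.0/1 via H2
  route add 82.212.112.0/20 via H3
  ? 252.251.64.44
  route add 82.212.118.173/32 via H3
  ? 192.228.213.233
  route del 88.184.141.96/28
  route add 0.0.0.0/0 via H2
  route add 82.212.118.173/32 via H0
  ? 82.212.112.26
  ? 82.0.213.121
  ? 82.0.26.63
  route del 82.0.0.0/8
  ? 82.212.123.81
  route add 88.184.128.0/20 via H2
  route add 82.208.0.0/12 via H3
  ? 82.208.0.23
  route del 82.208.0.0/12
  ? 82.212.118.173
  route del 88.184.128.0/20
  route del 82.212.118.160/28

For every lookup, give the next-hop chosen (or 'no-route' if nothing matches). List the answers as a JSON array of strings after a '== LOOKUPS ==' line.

Trace:
  + 82.212.118.173/32 (H3) depth=32
  - 82.212.118.173/32 clear@32
  + 88.184.141.96/28 (H0) depth=28
  ? 54.70.152.13  path d0:-→d1:-  best=no-route
  + 82.212.118.160/28 (H0) depth=28
  + 82.0.0.0/8 (H0) depth=8
  + 0.0.0.0/1 (H2) depth=1
  + 82.212.112.0/20 (H3) depth=20
  ? 252.251.64.44  path d0:-  best=no-route
  + 82.212.118.173/32 (H3) depth=32
  ? 192.228.213.233  path d0:-  best=no-route
  - 88.184.141.96/28 clear@28
  + 0.0.0.0/0 (H2) depth=0
  + 82.212.118.173/32 (H0) depth=32
  ? 82.212.112.26  path d0:H2→d1:H2→d2:-→d3:-→d4:-→d5:-→d6:-→d7:-→d8:H0→d9:-→d10:-→d11:-→d12:-→d13:-→d14:-→d15:-→d16:-→d17:-→d18:-→d19:-→d20:H3→d21:-  best=H3
  ? 82.0.213.121  path d0:H2→d1:H2→d2:-→d3:-→d4:-→d5:-→d6:-→d7:-→d8:H0  best=H0
  ? 82.0.26.63  path d0:H2→d1:H2→d2:-→d3:-→d4:-→d5:-→d6:-→d7:-→d8:H0  best=H0
  - 82.0.0.0/8 clear@8
  ? 82.212.123.81  path d0:H2→d1:H2→d2:-→d3:-→d4:-→d5:-→d6:-→d7:-→d8:-→d9:-→d10:-→d11:-→d12:-→d13:-→d14:-→d15:-→d16:-→d17:-→d18:-→d19:-→d20:H3  best=H3
  + 88.184.128.0/20 (H2) depth=20
  + 82.208.0.0/12 (H3) depth=12
  ? 82.208.0.23  path d0:H2→d1:H2→d2:-→d3:-→d4:-→d5:-→d6:-→d7:-→d8:-→d9:-→d10:-→d11:-→d12:H3→d13:-  best=H3
  - 82.208.0.0/12 clear@12
  ? 82.212.118.173  path d0:H2→d1:H2→d2:-→d3:-→d4:-→d5:-→d6:-→d7:-→d8:-→d9:-→d10:-→d11:-→d12:-→d13:-→d14:-→d15:-→d16:-→d17:-→d18:-→d19:-→d20:H3→d21:-→d22:-→d23:-→d24:-→d25:-→d26:-→d27:-→d28:H0→d29:-→d30:-→d31:-→d32:H0  best=H0
  - 88.184.128.0/20 clear@20
  - 82.212.118.160/28 clear@28

== LOOKUPS ==
["no-route","no-route","no-route","H3","H0","H0","H3","H3","H0"]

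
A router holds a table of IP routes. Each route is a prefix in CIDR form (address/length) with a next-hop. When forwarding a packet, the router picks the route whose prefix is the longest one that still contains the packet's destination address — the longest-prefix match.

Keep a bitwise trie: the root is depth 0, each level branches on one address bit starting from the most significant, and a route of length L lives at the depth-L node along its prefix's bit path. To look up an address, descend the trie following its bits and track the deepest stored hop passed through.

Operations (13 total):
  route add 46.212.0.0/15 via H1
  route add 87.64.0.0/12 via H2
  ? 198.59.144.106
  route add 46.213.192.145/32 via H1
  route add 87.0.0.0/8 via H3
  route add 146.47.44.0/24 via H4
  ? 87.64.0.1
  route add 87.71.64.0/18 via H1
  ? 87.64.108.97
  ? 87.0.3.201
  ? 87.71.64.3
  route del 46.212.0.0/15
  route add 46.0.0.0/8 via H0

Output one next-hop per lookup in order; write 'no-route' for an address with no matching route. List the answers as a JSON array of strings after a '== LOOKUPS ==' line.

Trace:
  + 46.212.0.0/15 (H1) depth=15
  + 87.64.0.0/12 (H2) depth=12
  ? 198.59.144.106  path d0:-  best=no-route
  + 46.213.192.145/32 (H1) depth=32
  + 87.0.0.0/8 (H3) depth=8
  + 146.47.44.0/24 (H4) depth=24
  ? 87.64.0.1  path d0:-→d1:-→d2:-→d3:-→d4:-→d5:-→d6:-→d7:-→d8:H3→d9:-→d10:-→d11:-→d12:H2  best=H2
  + 87.71.64.0/18 (H1) depth=18
  ? 87.64.108.97  path d0:-→d1:-→d2:-→d3:-→d4:-→d5:-→d6:-→d7:-→d8:H3→d9:-→d10:-→d11:-→d12:H2→d13:-  best=H2
  ? 87.0.3.201  path d0:-→d1:-→d2:-→d3:-→d4:-→d5:-→d6:-→d7:-→d8:H3→d9:-  best=H3
  ? 87.71.64.3  path d0:-→d1:-→d2:-→d3:-→d4:-→d5:-→d6:-→d7:-→d8:H3→d9:-→d10:-→d11:-→d12:H2→d13:-→d14:-→d15:-→d16:-→d17:-→d18:H1  best=H1
  - 46.212.0.0/15 clear@15
  + 46.0.0.0/8 (H0) depth=8

== LOOKUPS ==
["no-route","H2","H2","H3","H1"]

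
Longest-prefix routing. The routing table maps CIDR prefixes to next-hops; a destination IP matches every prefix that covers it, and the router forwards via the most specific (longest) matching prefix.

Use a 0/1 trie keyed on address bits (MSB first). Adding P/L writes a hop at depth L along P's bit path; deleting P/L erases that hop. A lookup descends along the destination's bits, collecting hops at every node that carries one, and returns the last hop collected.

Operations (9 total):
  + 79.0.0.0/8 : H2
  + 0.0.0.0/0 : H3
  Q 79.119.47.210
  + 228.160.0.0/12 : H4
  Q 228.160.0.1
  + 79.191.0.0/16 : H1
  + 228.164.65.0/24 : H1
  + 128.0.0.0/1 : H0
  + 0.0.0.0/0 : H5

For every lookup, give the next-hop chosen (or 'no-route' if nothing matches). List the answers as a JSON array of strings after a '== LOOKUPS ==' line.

Apply in order:
  + 79.0.0.0/8 (H2) depth=8
  + 0.0.0.0/0 (H3) depth=0
  Q 79.119.47.210: descend 01001111 ; hops seen [H3,H2] ; pick H2
  + 228.160.0.0/12 (H4) depth=12
  Q 228.160.0.1: descend 111001001010 ; hops seen [H3,H4] ; pick H4
  + 79.191.0.0/16 (H1) depth=16
  + 228.164.65.0/24 (H1) depth=24
  + 128.0.0.0/1 (H0) depth=1
  + 0.0.0.0/0 (H5) depth=0

== LOOKUPS ==
["H2","H4"]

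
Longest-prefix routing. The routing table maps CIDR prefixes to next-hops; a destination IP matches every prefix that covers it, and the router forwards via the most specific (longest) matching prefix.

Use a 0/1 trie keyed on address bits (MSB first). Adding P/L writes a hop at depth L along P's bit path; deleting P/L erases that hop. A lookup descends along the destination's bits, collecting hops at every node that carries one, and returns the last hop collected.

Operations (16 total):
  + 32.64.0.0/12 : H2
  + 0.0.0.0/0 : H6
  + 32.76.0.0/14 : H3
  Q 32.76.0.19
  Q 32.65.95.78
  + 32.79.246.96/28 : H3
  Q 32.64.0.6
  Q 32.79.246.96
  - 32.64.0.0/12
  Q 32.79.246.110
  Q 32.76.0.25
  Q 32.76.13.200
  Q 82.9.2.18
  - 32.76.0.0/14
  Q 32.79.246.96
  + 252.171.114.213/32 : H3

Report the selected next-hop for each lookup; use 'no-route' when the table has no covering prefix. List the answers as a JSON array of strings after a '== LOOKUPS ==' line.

Apply in order:
  add 32.64.0.0/12 -> H2 at depth 12
  add 0.0.0.0/0 -> H6 at depth 0
  add 32.76.0.0/14 -> H3 at depth 14
  Q 32.76.0.19: descend 00100000010011 ; hops seen [H6,H2,H3] ; pick H3
  Q 32.65.95.78: descend 001000000100 ; hops seen [H6,H2] ; pick H2
  add 32.79.246.96/28 -> H3 at depth 28
  Q 32.64.0.6: descend 001000000100 ; hops seen [H6,H2] ; pick H2
  Q 32.79.246.96: descend 0010000001001111111101100110 ; hops seen [H6,H2,H3,H3] ; pick H3
  - 32.64.0.0/12 clear@12
  Q 32.79.246.110: descend 0010000001001111111101100110 ; hops seen [H6,H3,H3] ; pick H3
  Q 32.76.0.25: descend 00100000010011 ; hops seen [H6,H3] ; pick H3
  Q 32.76.13.200: descend 00100000010011 ; hops seen [H6,H3] ; pick H3
  Q 82.9.2.18: descend 0 ; hops seen [H6] ; pick H6
  - 32.76.0.0/14 clear@14
  Q 32.79.246.96: descend 0010000001001111111101100110 ; hops seen [H6,H3] ; pick H3
  add 252.171.114.213/32 -> H3 at depth 32

== LOOKUPS ==
["H3","H2","H2","H3","H3","H3","H3","H6","H3"]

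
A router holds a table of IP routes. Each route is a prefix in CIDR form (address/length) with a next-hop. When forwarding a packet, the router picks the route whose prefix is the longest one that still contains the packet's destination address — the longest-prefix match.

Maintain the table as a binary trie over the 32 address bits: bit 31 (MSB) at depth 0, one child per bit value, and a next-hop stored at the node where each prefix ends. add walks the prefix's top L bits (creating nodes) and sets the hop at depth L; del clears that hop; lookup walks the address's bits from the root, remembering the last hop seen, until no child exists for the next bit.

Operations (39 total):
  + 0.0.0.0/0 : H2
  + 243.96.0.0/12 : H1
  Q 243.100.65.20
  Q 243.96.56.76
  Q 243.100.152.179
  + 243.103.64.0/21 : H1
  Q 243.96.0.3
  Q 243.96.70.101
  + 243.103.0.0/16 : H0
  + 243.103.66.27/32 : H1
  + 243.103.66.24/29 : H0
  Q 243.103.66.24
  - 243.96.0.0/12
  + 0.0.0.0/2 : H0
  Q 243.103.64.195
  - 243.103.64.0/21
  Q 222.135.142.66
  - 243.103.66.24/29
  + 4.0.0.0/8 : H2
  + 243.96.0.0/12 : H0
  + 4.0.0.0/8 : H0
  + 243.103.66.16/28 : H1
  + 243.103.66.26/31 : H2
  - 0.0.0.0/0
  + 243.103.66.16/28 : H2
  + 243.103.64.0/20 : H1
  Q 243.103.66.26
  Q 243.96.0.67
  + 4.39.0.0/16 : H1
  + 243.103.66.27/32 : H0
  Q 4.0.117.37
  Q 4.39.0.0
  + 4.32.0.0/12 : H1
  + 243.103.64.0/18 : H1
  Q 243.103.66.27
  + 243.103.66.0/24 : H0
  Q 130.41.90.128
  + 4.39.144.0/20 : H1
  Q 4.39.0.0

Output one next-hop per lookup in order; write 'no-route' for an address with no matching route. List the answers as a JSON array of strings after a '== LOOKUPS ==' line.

Trace:
  + 0.0.0.0/0 (H2) depth=0
  + 243.96.0.0/12 (H1) depth=12
  Q 243.100.65.20: descend 111100110110 ; hops seen [H2,H1] ; pick H1
  Q 243.96.56.76: descend 111100110110 ; hops seen [H2,H1] ; pick H1
  Q 243.100.152.179: descend 111100110110 ; hops seen [H2,H1] ; pick H1
  + 243.103.64.0/21 (H1) depth=21
  Q 243.96.0.3: descend 1111001101100 ; hops seen [H2,H1] ; pick H1
  Q 243.96.70.101: descend 1111001101100 ; hops seen [H2,H1] ; pick H1
  + 243.103.0.0/16 (H0) depth=16
  + 243.103.66.27/32 (H1) depth=32
  + 243.103.66.24/29 (H0) depth=29
  Q 243.103.66.24: descend 111100110110011101000010000110 ; hops seen [H2,H1,H0,H1,H0] ; pick H0
  del 243.96.0.0/12 (clear depth 12)
  + 0.0.0.0/2 (H0) depth=2
  Q 243.103.64.195: descend 1111001101100111010000 ; hops seen [H2,H0,H1] ; pick H1
  del 243.103.64.0/21 (clear depth 21)
  Q 222.135.142.66: descend 11 ; hops seen [H2] ; pick H2
  del 243.103.66.24/29 (clear depth 29)
  + 4.0.0.0/8 (H2) depth=8
  + 243.96.0.0/12 (H0) depth=12
  + 4.0.0.0/8 (H0) depth=8
  + 243.103.66.16/28 (H1) depth=28
  + 243.103.66.26/31 (H2) depth=31
  del 0.0.0.0/0 (clear depth 0)
  + 243.103.66.16/28 (H2) depth=28
  + 243.103.64.0/20 (H1) depth=20
  Q 243.103.66.26: descend 1111001101100111010000100001101 ; hops seen [H0,H0,H1,H2,H2] ; pick H2
  Q 243.96.0.67: descend 1111001101100 ; hops seen [H0] ; pick H0
  + 4.39.0.0/16 (H1) depth=16
  + 243.103.66.27/32 (H0) depth=32
  Q 4.0.117.37: descend 0000010000 ; hops seen [H0,H0] ; pick H0
  Q 4.39.0.0: descend 0000010000100111 ; hops seen [H0,H0,H1] ; pick H1
  + 4.32.0.0/12 (H1) depth=12
  + 243.103.64.0/18 (H1) depth=18
  Q 243.103.66.27: descend 11110011011001110100001000011011 ; hops seen [H0,H0,H1,H1,H2,H2,H0] ; pick H0
  + 243.103.66.0/24 (H0) depth=24
  Q 130.41.90.128: descend 1 ; hops seen [∅] ; pick no-route
  + 4.39.144.0/20 (H1) depth=20
  Q 4.39.0.0: descend 0000010000100111 ; hops seen [H0,H0,H1,H1] ; pick H1

== LOOKUPS ==
["H1","H1","H1","H1","H1","H0","H1","H2","H2","H0","H0","H1","H0","no-route","H1"]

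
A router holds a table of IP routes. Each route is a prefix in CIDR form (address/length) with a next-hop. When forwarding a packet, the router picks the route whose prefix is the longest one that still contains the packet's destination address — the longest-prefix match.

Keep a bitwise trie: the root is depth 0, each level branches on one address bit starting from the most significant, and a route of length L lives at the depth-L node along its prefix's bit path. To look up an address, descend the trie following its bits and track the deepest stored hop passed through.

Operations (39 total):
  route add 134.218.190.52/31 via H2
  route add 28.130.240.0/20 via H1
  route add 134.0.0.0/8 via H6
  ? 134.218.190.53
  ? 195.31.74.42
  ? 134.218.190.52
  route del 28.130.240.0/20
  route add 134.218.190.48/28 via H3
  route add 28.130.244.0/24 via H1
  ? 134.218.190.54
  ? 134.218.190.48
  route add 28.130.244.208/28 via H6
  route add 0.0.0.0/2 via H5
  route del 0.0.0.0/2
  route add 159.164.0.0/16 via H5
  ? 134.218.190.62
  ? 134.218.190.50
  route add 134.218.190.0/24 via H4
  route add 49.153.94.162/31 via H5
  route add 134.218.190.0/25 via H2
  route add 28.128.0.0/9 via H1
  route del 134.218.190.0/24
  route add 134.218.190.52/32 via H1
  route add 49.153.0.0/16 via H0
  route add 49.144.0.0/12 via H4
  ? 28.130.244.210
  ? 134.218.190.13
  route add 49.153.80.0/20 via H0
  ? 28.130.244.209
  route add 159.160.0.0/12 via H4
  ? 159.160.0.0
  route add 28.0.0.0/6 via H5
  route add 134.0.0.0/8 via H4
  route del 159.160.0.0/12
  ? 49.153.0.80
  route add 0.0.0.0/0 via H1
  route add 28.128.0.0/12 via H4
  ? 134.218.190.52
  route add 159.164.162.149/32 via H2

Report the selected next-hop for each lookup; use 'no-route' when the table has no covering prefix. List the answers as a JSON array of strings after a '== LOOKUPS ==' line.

Trace:
  + 134.218.190.52/31 (H2) depth=31
  + 28.130.240.0/20 (H1) depth=20
  + 134.0.0.0/8 (H6) depth=8
  ? 134.218.190.53  path d0:-→d1:-→d2:-→d3:-→d4:-→d5:-→d6:-→d7:-→d8:H6→d9:-→d10:-→d11:-→d12:-→d13:-→d14:-→d15:-→d16:-→d17:-→d18:-→d19:-→d20:-→d21:-→d22:-→d23:-→d24:-→d25:-→d26:-→d27:-→d28:-→d29:-→d30:-→d31:H2  best=H2
  ? 195.31.74.42  path d0:-→d1:-  best=no-route
  ? 134.218.190.52  path d0:-→d1:-→d2:-→d3:-→d4:-→d5:-→d6:-→d7:-→d8:H6→d9:-→d10:-→d11:-→d12:-→d13:-→d14:-→d15:-→d16:-→d17:-→d18:-→d19:-→d20:-→d21:-→d22:-→d23:-→d24:-→d25:-→d26:-→d27:-→d28:-→d29:-→d30:-→d31:H2  best=H2
  del 28.130.240.0/20 (clear depth 20)
  + 134.218.190.48/28 (H3) depth=28
  + 28.130.244.0/24 (H1) depth=24
  ? 134.218.190.54  path d0:-→d1:-→d2:-→d3:-→d4:-→d5:-→d6:-→d7:-→d8:H6→d9:-→d10:-→d11:-→d12:-→d13:-→d14:-→d15:-→d16:-→d17:-→d18:-→d19:-→d20:-→d21:-→d22:-→d23:-→d24:-→d25:-→d26:-→d27:-→d28:H3→d29:-→d30:-  best=H3
  ? 134.218.190.48  path d0:-→d1:-→d2:-→d3:-→d4:-→d5:-→d6:-→d7:-→d8:H6→d9:-→d10:-→d11:-→d12:-→d13:-→d14:-→d15:-→d16:-→d17:-→d18:-→d19:-→d20:-→d21:-→d22:-→d23:-→d24:-→d25:-→d26:-→d27:-→d28:H3→d29:-  best=H3
  + 28.130.244.208/28 (H6) depth=28
  + 0.0.0.0/2 (H5) depth=2
  del 0.0.0.0/2 (clear depth 2)
  + 159.164.0.0/16 (H5) depth=16
  ? 134.218.190.62  path d0:-→d1:-→d2:-→d3:-→d4:-→d5:-→d6:-→d7:-→d8:H6→d9:-→d10:-→d11:-→d12:-→d13:-→d14:-→d15:-→d16:-→d17:-→d18:-→d19:-→d20:-→d21:-→d22:-→d23:-→d24:-→d25:-→d26:-→d27:-→d28:H3  best=H3
  ? 134.218.190.50  path d0:-→d1:-→d2:-→d3:-→d4:-→d5:-→d6:-→d7:-→d8:H6→d9:-→d10:-→d11:-→d12:-→d13:-→d14:-→d15:-→d16:-→d17:-→d18:-→d19:-→d20:-→d21:-→d22:-→d23:-→d24:-→d25:-→d26:-→d27:-→d28:H3→d29:-  best=H3
  + 134.218.190.0/24 (H4) depth=24
  + 49.153.94.162/31 (H5) depth=31
  + 134.218.190.0/25 (H2) depth=25
  + 28.128.0.0/9 (H1) depth=9
  del 134.218.190.0/24 (clear depth 24)
  + 134.218.190.52/32 (H1) depth=32
  + 49.153.0.0/16 (H0) depth=16
  + 49.144.0.0/12 (H4) depth=12
  ? 28.130.244.210  path d0:-→d1:-→d2:-→d3:-→d4:-→d5:-→d6:-→d7:-→d8:-→d9:H1→d10:-→d11:-→d12:-→d13:-→d14:-→d15:-→d16:-→d17:-→d18:-→d19:-→d20:-→d21:-→d22:-→d23:-→d24:H1→d25:-→d26:-→d27:-→d28:H6  best=H6
  ? 134.218.190.13  path d0:-→d1:-→d2:-→d3:-→d4:-→d5:-→d6:-→d7:-→d8:H6→d9:-→d10:-→d11:-→d12:-→d13:-→d14:-→d15:-→d16:-→d17:-→d18:-→d19:-→d20:-→d21:-→d22:-→d23:-→d24:-→d25:H2→d26:-  best=H2
  + 49.153.80.0/20 (H0) depth=20
  ? 28.130.244.209  path d0:-→d1:-→d2:-→d3:-→d4:-→d5:-→d6:-→d7:-→d8:-→d9:H1→d10:-→d11:-→d12:-→d13:-→d14:-→d15:-→d16:-→d17:-→d18:-→d19:-→d20:-→d21:-→d22:-→d23:-→d24:H1→d25:-→d26:-→d27:-→d28:H6  best=H6
  + 159.160.0.0/12 (H4) depth=12
  ? 159.160.0.0  path d0:-→d1:-→d2:-→d3:-→d4:-→d5:-→d6:-→d7:-→d8:-→d9:-→d10:-→d11:-→d12:H4→d13:-  best=H4
  + 28.0.0.0/6 (H5) depth=6
  + 134.0.0.0/8 (H4) depth=8
  del 159.160.0.0/12 (clear depth 12)
  ? 49.153.0.80  path d0:-→d1:-→d2:-→d3:-→d4:-→d5:-→d6:-→d7:-→d8:-→d9:-→d10:-→d11:-→d12:H4→d13:-→d14:-→d15:-→d16:H0→d17:-  best=H0
  + 0.0.0.0/0 (H1) depth=0
  + 28.128.0.0/12 (H4) depth=12
  ? 134.218.190.52  path d0:H1→d1:-→d2:-→d3:-→d4:-→d5:-→d6:-→d7:-→d8:H4→d9:-→d10:-→d11:-→d12:-→d13:-→d14:-→d15:-→d16:-→d17:-→d18:-→d19:-→d20:-→d21:-→d22:-→d23:-→d24:-→d25:H2→d26:-→d27:-→d28:H3→d29:-→d30:-→d31:H2→d32:H1  best=H1
  + 159.164.162.149/32 (H2) depth=32

== LOOKUPS ==
["H2","no-route","H2","H3","H3","H3","H3","H6","H2","H6","H4","H0","H1"]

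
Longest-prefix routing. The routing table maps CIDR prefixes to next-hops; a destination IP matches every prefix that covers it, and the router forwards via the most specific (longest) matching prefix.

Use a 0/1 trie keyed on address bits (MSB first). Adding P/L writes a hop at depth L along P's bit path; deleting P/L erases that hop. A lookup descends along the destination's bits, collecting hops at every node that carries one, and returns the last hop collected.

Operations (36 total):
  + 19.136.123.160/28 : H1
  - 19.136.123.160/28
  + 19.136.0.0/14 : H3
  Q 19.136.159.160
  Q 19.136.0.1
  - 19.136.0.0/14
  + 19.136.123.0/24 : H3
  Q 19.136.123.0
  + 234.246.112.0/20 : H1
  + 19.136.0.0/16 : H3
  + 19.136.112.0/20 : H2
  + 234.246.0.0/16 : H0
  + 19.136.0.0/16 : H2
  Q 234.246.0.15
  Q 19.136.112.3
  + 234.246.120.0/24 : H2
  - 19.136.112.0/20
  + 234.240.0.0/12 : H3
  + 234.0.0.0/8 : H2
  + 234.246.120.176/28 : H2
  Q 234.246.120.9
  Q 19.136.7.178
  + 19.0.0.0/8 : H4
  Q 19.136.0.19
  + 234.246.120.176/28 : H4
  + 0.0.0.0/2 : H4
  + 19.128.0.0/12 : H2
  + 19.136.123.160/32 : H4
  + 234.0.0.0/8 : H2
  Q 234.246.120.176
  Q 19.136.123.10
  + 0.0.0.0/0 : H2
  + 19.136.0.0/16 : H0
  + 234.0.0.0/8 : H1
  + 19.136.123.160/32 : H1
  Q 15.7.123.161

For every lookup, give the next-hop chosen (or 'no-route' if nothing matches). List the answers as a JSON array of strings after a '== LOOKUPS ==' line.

Apply in order:
  add 19.136.123.160/28 -> H1 at depth 28
  del 19.136.123.160/28 (clear depth 28)
  add 19.136.0.0/14 -> H3 at depth 14
  Q 19.136.159.160: descend 0001001110001000 ; hops seen [H3] ; pick H3
  Q 19.136.0.1: descend 00010011100010000 ; hops seen [H3] ; pick H3
  del 19.136.0.0/14 (clear depth 14)
  add 19.136.123.0/24 -> H3 at depth 24
  Q 19.136.123.0: descend 000100111000100001111011 ; hops seen [H3] ; pick H3
  add 234.246.112.0/20 -> H1 at depth 20
  add 19.136.0.0/16 -> H3 at depth 16
  add 19.136.112.0/20 -> H2 at depth 20
  add 234.246.0.0/16 -> H0 at depth 16
  add 19.136.0.0/16 -> H2 at depth 16
  Q 234.246.0.15: descend 11101010111101100 ; hops seen [H0] ; pick H0
  Q 19.136.112.3: descend 00010011100010000111 ; hops seen [H2,H2] ; pick H2
  add 234.246.120.0/24 -> H2 at depth 24
  del 19.136.112.0/20 (clear depth 20)
  add 234.240.0.0/12 -> H3 at depth 12
  add 234.0.0.0/8 -> H2 at depth 8
  add 234.246.120.176/28 -> H2 at depth 28
  Q 234.246.120.9: descend 111010101111011001111000 ; hops seen [H2,H3,H0,H1,H2] ; pick H2
  Q 19.136.7.178: descend 00010011100010000 ; hops seen [H2] ; pick H2
  add 19.0.0.0/8 -> H4 at depth 8
  Q 19.136.0.19: descend 00010011100010000 ; hops seen [H4,H2] ; pick H2
  add 234.246.120.176/28 -> H4 at depth 28
  add 0.0.0.0/2 -> H4 at depth 2
  add 19.128.0.0/12 -> H2 at depth 12
  add 19.136.123.160/32 -> H4 at depth 32
  add 234.0.0.0/8 -> H2 at depth 8
  Q 234.246.120.176: descend 1110101011110110011110001011 ; hops seen [H2,H3,H0,H1,H2,H4] ; pick H4
  Q 19.136.123.10: descend 000100111000100001111011 ; hops seen [H4,H4,H2,H2,H3] ; pick H3
  add 0.0.0.0/0 -> H2 at depth 0
  add 19.136.0.0/16 -> H0 at depth 16
  add 234.0.0.0/8 -> H1 at depth 8
  add 19.136.123.160/32 -> H1 at depth 32
  Q 15.7.123.161: descend 000 ; hops seen [H2,H4] ; pick H4

== LOOKUPS ==
["H3","H3","H3","H0","H2","H2","H2","H2","H4","H3","H4"]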